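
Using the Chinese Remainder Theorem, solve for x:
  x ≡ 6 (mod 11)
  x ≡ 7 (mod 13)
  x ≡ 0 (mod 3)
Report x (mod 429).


Moduli 11, 13, 3 are pairwise coprime; by CRT there is a unique solution modulo M = 11 · 13 · 3 = 429.
Solve pairwise, accumulating the modulus:
  Start with x ≡ 6 (mod 11).
  Combine with x ≡ 7 (mod 13): since gcd(11, 13) = 1, we get a unique residue mod 143.
    Write x = 6 + 11·t and substitute into x ≡ 7 (mod 13): 11·t ≡ 7 − 6 = 1 (mod 13).
    The inverse of 11 mod 13 is 6 (since 11·6 = 66 = 5·13 + 1), so t ≡ 6·1 = 6 ≡ 6 (mod 13).
    Then x = 6 + 11·6 = 72, valid modulo lcm(11, 13) = 143: x ≡ 72 (mod 143).
  Combine with x ≡ 0 (mod 3): since gcd(143, 3) = 1, we get a unique residue mod 429.
    Write x = 72 + 143·t and substitute into x ≡ 0 (mod 3): 143·t ≡ 0 − 72 = -72 (mod 3).
    Reduce coefficients mod 3: 2·t ≡ 0 (mod 3).
    The inverse of 2 mod 3 is 2 (since 2·2 = 4 = 1·3 + 1), so t ≡ 2·0 = 0 ≡ 0 (mod 3).
    Then x = 72 + 143·0 = 72, valid modulo lcm(143, 3) = 429: x ≡ 72 (mod 429).
Verify: 72 mod 11 = 6 ✓, 72 mod 13 = 7 ✓, 72 mod 3 = 0 ✓.

x ≡ 72 (mod 429).


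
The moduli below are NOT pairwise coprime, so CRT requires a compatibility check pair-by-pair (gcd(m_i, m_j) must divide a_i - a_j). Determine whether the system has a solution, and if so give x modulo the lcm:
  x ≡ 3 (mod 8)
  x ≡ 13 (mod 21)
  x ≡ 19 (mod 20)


Moduli 8, 21, 20 are not pairwise coprime, so CRT works modulo lcm(m_i) when all pairwise compatibility conditions hold.
Pairwise compatibility: gcd(m_i, m_j) must divide a_i - a_j for every pair.
Merge one congruence at a time:
  Start: x ≡ 3 (mod 8).
  Combine with x ≡ 13 (mod 21): gcd(8, 21) = 1; 13 - 3 = 10, which IS divisible by 1, so compatible.
    Write x = 3 + 8·t and substitute into x ≡ 13 (mod 21): 8·t ≡ 13 − 3 = 10 (mod 21).
    The inverse of 8 mod 21 is 8 (since 8·8 = 64 = 3·21 + 1), so t ≡ 8·10 = 80 ≡ 17 (mod 21).
    Then x = 3 + 8·17 = 139, valid modulo lcm(8, 21) = 168: x ≡ 139 (mod 168).
  Combine with x ≡ 19 (mod 20): gcd(168, 20) = 4; 19 - 139 = -120, which IS divisible by 4, so compatible.
    Write x = 139 + 168·t and substitute into x ≡ 19 (mod 20): 168·t ≡ 19 − 139 = -120 (mod 20).
    Divide the congruence (and modulus) by g = 4: 42·t ≡ -30 (mod 5).
    Reduce coefficients mod 5: 2·t ≡ 0 (mod 5).
    The inverse of 2 mod 5 is 3 (since 2·3 = 6 = 1·5 + 1), so t ≡ 3·0 = 0 ≡ 0 (mod 5).
    Then x = 139 + 168·0 = 139, valid modulo lcm(168, 20) = 840: x ≡ 139 (mod 840).
Verify: 139 mod 8 = 3, 139 mod 21 = 13, 139 mod 20 = 19.

x ≡ 139 (mod 840).


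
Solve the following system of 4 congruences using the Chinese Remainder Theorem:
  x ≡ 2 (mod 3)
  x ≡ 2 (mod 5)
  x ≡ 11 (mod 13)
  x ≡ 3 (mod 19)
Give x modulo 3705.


Product of moduli M = 3 · 5 · 13 · 19 = 3705.
Merge one congruence at a time:
  Start: x ≡ 2 (mod 3).
  Combine with x ≡ 2 (mod 5); new modulus lcm = 15.
    Write x = 2 + 3·t and substitute into x ≡ 2 (mod 5): 3·t ≡ 2 − 2 = 0 (mod 5).
    The inverse of 3 mod 5 is 2 (since 3·2 = 6 = 1·5 + 1), so t ≡ 2·0 = 0 ≡ 0 (mod 5).
    Then x = 2 + 3·0 = 2, valid modulo lcm(3, 5) = 15: x ≡ 2 (mod 15).
  Combine with x ≡ 11 (mod 13); new modulus lcm = 195.
    Write x = 2 + 15·t and substitute into x ≡ 11 (mod 13): 15·t ≡ 11 − 2 = 9 (mod 13).
    Reduce coefficients mod 13: 2·t ≡ 9 (mod 13).
    The inverse of 2 mod 13 is 7 (since 2·7 = 14 = 1·13 + 1), so t ≡ 7·9 = 63 ≡ 11 (mod 13).
    Then x = 2 + 15·11 = 167, valid modulo lcm(15, 13) = 195: x ≡ 167 (mod 195).
  Combine with x ≡ 3 (mod 19); new modulus lcm = 3705.
    Write x = 167 + 195·t and substitute into x ≡ 3 (mod 19): 195·t ≡ 3 − 167 = -164 (mod 19).
    Reduce coefficients mod 19: 5·t ≡ 7 (mod 19).
    The inverse of 5 mod 19 is 4 (since 5·4 = 20 = 1·19 + 1), so t ≡ 4·7 = 28 ≡ 9 (mod 19).
    Then x = 167 + 195·9 = 1922, valid modulo lcm(195, 19) = 3705: x ≡ 1922 (mod 3705).
Verify against each original: 1922 mod 3 = 2, 1922 mod 5 = 2, 1922 mod 13 = 11, 1922 mod 19 = 3.

x ≡ 1922 (mod 3705).


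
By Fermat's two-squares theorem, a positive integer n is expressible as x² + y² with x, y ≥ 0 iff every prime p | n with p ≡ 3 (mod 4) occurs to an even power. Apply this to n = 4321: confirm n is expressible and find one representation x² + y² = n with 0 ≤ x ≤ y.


Step 1: Factor n = 4321 = 29 · 149.
Step 2: Check the mod-4 condition on each prime factor: 29 ≡ 1 (mod 4), exponent 1; 149 ≡ 1 (mod 4), exponent 1.
All primes ≡ 3 (mod 4) appear to even exponent (or don't appear), so by the two-squares theorem n IS expressible as a sum of two squares.
Step 3: Build a representation. Here n = 29 · 149 is a product of primes ≡ 1 (mod 4). Each prime p ≡ 1 (mod 4) is itself a sum of two squares; find a² by testing p − a² for a perfect square:
  29: 29 − 1² = 28, 29 − 2² = 25 = 5² ⇒ 29 = 2² + 5².
  149: 149 − 1² = 148, 149 − 2² = 145, 149 − 3² = 140, 149 − 4² = 133, 149 − 5² = 124, 149 − 6² = 113, 149 − 7² = 100 = 10² ⇒ 149 = 7² + 10².
  Combine using the Brahmagupta–Fibonacci identity (a² + b²)(c² + d²) = (ac − bd)² + (ad + bc)² = (ac + bd)² + (ad − bc)²:
  29 · 149 = 4321: from (2² + 5²)(7² + 10²), take (2·7 − 5·10, 2·10 + 5·7) = (14 − 50, 20 + 35) = (-36, 55); dropping signs (only squares matter) gives (36, 55); check 36² + 55² = 1296 + 3025 = 4321 ✓.
Step 4: Order so x ≤ y and verify: 36² + 55² = 1296 + 3025 = 4321 = n. ✓

n = 4321 = 36² + 55² (one valid representation with x ≤ y).


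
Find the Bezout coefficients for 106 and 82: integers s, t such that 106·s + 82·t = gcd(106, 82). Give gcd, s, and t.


Euclidean algorithm on (106, 82) — divide until remainder is 0:
  106 = 1 · 82 + 24
  82 = 3 · 24 + 10
  24 = 2 · 10 + 4
  10 = 2 · 4 + 2
  4 = 2 · 2 + 0
gcd(106, 82) = 2.
Track Bezout coefficients alongside the remainders: start with r₀ = 106 = a·1 + b·0 (s = 1, t = 0) and r₁ = 82 = a·0 + b·1 (s = 0, t = 1); each new remainder r_{k+1} = r_{k-1} − q_k·r_k inherits s_{k+1} = s_{k-1} − q_k·s_k, t_{k+1} = t_{k-1} − q_k·t_k, so r_k = a·s_k + b·t_k at every step:
  q = 1: r = 24, s = 1 − 1·0 = 1, t = 0 − 1·1 = -1  (check: 106·1 + 82·(-1) = 24)
  q = 3: r = 10, s = 0 − 3·1 = -3, t = 1 − 3·(-1) = 4  (check: 106·(-3) + 82·4 = 10)
  q = 2: r = 4, s = 1 − 2·(-3) = 7, t = -1 − 2·4 = -9  (check: 106·7 + 82·(-9) = 4)
  q = 2: r = 2, s = -3 − 2·7 = -17, t = 4 − 2·(-9) = 22  (check: 106·(-17) + 82·22 = 2)
The row with r = 2 (the gcd) gives the Bezout coefficients s = -17, t = 22.
Result: 106 · (-17) + 82 · (22) = 2.

gcd(106, 82) = 2; s = -17, t = 22 (check: 106·(-17) + 82·22 = 2).


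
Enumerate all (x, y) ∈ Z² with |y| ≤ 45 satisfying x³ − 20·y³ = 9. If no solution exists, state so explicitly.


The equation is x³ - 20y³ = 9. For fixed y, x³ = 20·y³ + 9, so a solution requires the RHS to be a perfect cube.
Strategy: iterate y from -45 to 45, compute RHS = 20·y³ + 9, and check whether it is a (positive or negative) perfect cube.
Check small values of y:
  y = 0: RHS = 9 is not a perfect cube.
  y = 1: RHS = 29 is not a perfect cube.
  y = -1: RHS = -11 is not a perfect cube.
  y = 2: RHS = 169 is not a perfect cube.
  y = -2: RHS = -151 is not a perfect cube.
  y = 3: RHS = 549 is not a perfect cube.
  y = -3: RHS = -531 is not a perfect cube.
Continuing the search up to |y| = 45 finds no solutions either.
No (x, y) in the scanned range satisfies the equation.

No integer solutions with |y| ≤ 45.


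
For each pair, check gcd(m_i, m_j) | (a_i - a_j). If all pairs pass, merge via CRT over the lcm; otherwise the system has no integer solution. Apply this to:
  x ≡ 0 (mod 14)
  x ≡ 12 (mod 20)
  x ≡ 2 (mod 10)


Moduli 14, 20, 10 are not pairwise coprime, so CRT works modulo lcm(m_i) when all pairwise compatibility conditions hold.
Pairwise compatibility: gcd(m_i, m_j) must divide a_i - a_j for every pair.
Merge one congruence at a time:
  Start: x ≡ 0 (mod 14).
  Combine with x ≡ 12 (mod 20): gcd(14, 20) = 2; 12 - 0 = 12, which IS divisible by 2, so compatible.
    Write x = 0 + 14·t and substitute into x ≡ 12 (mod 20): 14·t ≡ 12 − 0 = 12 (mod 20).
    Divide the congruence (and modulus) by g = 2: 7·t ≡ 6 (mod 10).
    The inverse of 7 mod 10 is 3 (since 7·3 = 21 = 2·10 + 1), so t ≡ 3·6 = 18 ≡ 8 (mod 10).
    Then x = 0 + 14·8 = 112, valid modulo lcm(14, 20) = 140: x ≡ 112 (mod 140).
  Combine with x ≡ 2 (mod 10): gcd(140, 10) = 10; 2 - 112 = -110, which IS divisible by 10, so compatible.
    Write x = 112 + 140·t and substitute into x ≡ 2 (mod 10): 140·t ≡ 2 − 112 = -110 (mod 10).
    Divide the congruence (and modulus) by g = 10: 14·t ≡ -11 (mod 1).
    Modulo 1 every t works; take t = 0.
    Then x = 112 + 140·0 = 112, valid modulo lcm(140, 10) = 140: x ≡ 112 (mod 140).
Verify: 112 mod 14 = 0, 112 mod 20 = 12, 112 mod 10 = 2.

x ≡ 112 (mod 140).


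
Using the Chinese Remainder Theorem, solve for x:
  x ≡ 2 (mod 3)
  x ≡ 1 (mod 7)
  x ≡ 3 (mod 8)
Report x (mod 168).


Moduli 3, 7, 8 are pairwise coprime; by CRT there is a unique solution modulo M = 3 · 7 · 8 = 168.
Solve pairwise, accumulating the modulus:
  Start with x ≡ 2 (mod 3).
  Combine with x ≡ 1 (mod 7): since gcd(3, 7) = 1, we get a unique residue mod 21.
    Write x = 2 + 3·t and substitute into x ≡ 1 (mod 7): 3·t ≡ 1 − 2 = -1 (mod 7).
    Reduce coefficients mod 7: 3·t ≡ 6 (mod 7).
    The inverse of 3 mod 7 is 5 (since 3·5 = 15 = 2·7 + 1), so t ≡ 5·6 = 30 ≡ 2 (mod 7).
    Then x = 2 + 3·2 = 8, valid modulo lcm(3, 7) = 21: x ≡ 8 (mod 21).
  Combine with x ≡ 3 (mod 8): since gcd(21, 8) = 1, we get a unique residue mod 168.
    Write x = 8 + 21·t and substitute into x ≡ 3 (mod 8): 21·t ≡ 3 − 8 = -5 (mod 8).
    Reduce coefficients mod 8: 5·t ≡ 3 (mod 8).
    The inverse of 5 mod 8 is 5 (since 5·5 = 25 = 3·8 + 1), so t ≡ 5·3 = 15 ≡ 7 (mod 8).
    Then x = 8 + 21·7 = 155, valid modulo lcm(21, 8) = 168: x ≡ 155 (mod 168).
Verify: 155 mod 3 = 2 ✓, 155 mod 7 = 1 ✓, 155 mod 8 = 3 ✓.

x ≡ 155 (mod 168).


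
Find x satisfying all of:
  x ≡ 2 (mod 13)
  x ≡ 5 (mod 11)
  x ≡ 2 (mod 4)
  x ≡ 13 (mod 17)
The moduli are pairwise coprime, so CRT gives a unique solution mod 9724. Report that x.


Product of moduli M = 13 · 11 · 4 · 17 = 9724.
Merge one congruence at a time:
  Start: x ≡ 2 (mod 13).
  Combine with x ≡ 5 (mod 11); new modulus lcm = 143.
    Write x = 2 + 13·t and substitute into x ≡ 5 (mod 11): 13·t ≡ 5 − 2 = 3 (mod 11).
    Reduce coefficients mod 11: 2·t ≡ 3 (mod 11).
    The inverse of 2 mod 11 is 6 (since 2·6 = 12 = 1·11 + 1), so t ≡ 6·3 = 18 ≡ 7 (mod 11).
    Then x = 2 + 13·7 = 93, valid modulo lcm(13, 11) = 143: x ≡ 93 (mod 143).
  Combine with x ≡ 2 (mod 4); new modulus lcm = 572.
    Write x = 93 + 143·t and substitute into x ≡ 2 (mod 4): 143·t ≡ 2 − 93 = -91 (mod 4).
    Reduce coefficients mod 4: 3·t ≡ 1 (mod 4).
    The inverse of 3 mod 4 is 3 (since 3·3 = 9 = 2·4 + 1), so t ≡ 3·1 = 3 ≡ 3 (mod 4).
    Then x = 93 + 143·3 = 522, valid modulo lcm(143, 4) = 572: x ≡ 522 (mod 572).
  Combine with x ≡ 13 (mod 17); new modulus lcm = 9724.
    Write x = 522 + 572·t and substitute into x ≡ 13 (mod 17): 572·t ≡ 13 − 522 = -509 (mod 17).
    Reduce coefficients mod 17: 11·t ≡ 1 (mod 17).
    The inverse of 11 mod 17 is 14 (since 11·14 = 154 = 9·17 + 1), so t ≡ 14·1 = 14 ≡ 14 (mod 17).
    Then x = 522 + 572·14 = 8530, valid modulo lcm(572, 17) = 9724: x ≡ 8530 (mod 9724).
Verify against each original: 8530 mod 13 = 2, 8530 mod 11 = 5, 8530 mod 4 = 2, 8530 mod 17 = 13.

x ≡ 8530 (mod 9724).


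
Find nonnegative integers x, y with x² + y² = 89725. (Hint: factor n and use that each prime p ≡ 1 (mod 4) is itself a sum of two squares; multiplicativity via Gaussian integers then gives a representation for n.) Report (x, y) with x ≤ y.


Step 1: Factor n = 89725 = 5^2 · 37 · 97.
Step 2: Check the mod-4 condition on each prime factor: 5 ≡ 1 (mod 4), exponent 2; 37 ≡ 1 (mod 4), exponent 1; 97 ≡ 1 (mod 4), exponent 1.
All primes ≡ 3 (mod 4) appear to even exponent (or don't appear), so by the two-squares theorem n IS expressible as a sum of two squares.
Step 3: Build a representation. Group n = k² · m with k = 5 and m = 37 · 97 = 3589 (a product of primes ≡ 1 (mod 4)); a representation of m scales to one of n via (k·x)² + (k·y)² = k²(x² + y²). Each prime p ≡ 1 (mod 4) is itself a sum of two squares; find a² by testing p − a² for a perfect square:
  37: 37 − 1² = 36 = 6² ⇒ 37 = 1² + 6².
  97: 97 − 1² = 96, 97 − 2² = 93, 97 − 3² = 88, 97 − 4² = 81 = 9² ⇒ 97 = 4² + 9².
  Combine using the Brahmagupta–Fibonacci identity (a² + b²)(c² + d²) = (ac − bd)² + (ad + bc)² = (ac + bd)² + (ad − bc)²:
  37 · 97 = 3589: from (1² + 6²)(4² + 9²), take (1·4 − 6·9, 1·9 + 6·4) = (4 − 54, 9 + 24) = (-50, 33); dropping signs (only squares matter) gives (50, 33); check 50² + 33² = 2500 + 1089 = 3589 ✓.
  Scale by k = 5: (5·50, 5·33) = (250, 165).
Step 4: Order so x ≤ y and verify: 165² + 250² = 27225 + 62500 = 89725 = n. ✓

n = 89725 = 165² + 250² (one valid representation with x ≤ y).


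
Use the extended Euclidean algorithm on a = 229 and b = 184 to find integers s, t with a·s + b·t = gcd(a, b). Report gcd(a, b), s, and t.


Euclidean algorithm on (229, 184) — divide until remainder is 0:
  229 = 1 · 184 + 45
  184 = 4 · 45 + 4
  45 = 11 · 4 + 1
  4 = 4 · 1 + 0
gcd(229, 184) = 1.
Track Bezout coefficients alongside the remainders: start with r₀ = 229 = a·1 + b·0 (s = 1, t = 0) and r₁ = 184 = a·0 + b·1 (s = 0, t = 1); each new remainder r_{k+1} = r_{k-1} − q_k·r_k inherits s_{k+1} = s_{k-1} − q_k·s_k, t_{k+1} = t_{k-1} − q_k·t_k, so r_k = a·s_k + b·t_k at every step:
  q = 1: r = 45, s = 1 − 1·0 = 1, t = 0 − 1·1 = -1  (check: 229·1 + 184·(-1) = 45)
  q = 4: r = 4, s = 0 − 4·1 = -4, t = 1 − 4·(-1) = 5  (check: 229·(-4) + 184·5 = 4)
  q = 11: r = 1, s = 1 − 11·(-4) = 45, t = -1 − 11·5 = -56  (check: 229·45 + 184·(-56) = 1)
The row with r = 1 (the gcd) gives the Bezout coefficients s = 45, t = -56.
Result: 229 · (45) + 184 · (-56) = 1.

gcd(229, 184) = 1; s = 45, t = -56 (check: 229·45 + 184·(-56) = 1).


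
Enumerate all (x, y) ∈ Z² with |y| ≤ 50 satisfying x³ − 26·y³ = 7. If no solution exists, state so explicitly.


The equation is x³ - 26y³ = 7. For fixed y, x³ = 26·y³ + 7, so a solution requires the RHS to be a perfect cube.
Strategy: iterate y from -50 to 50, compute RHS = 26·y³ + 7, and check whether it is a (positive or negative) perfect cube.
Check small values of y:
  y = 0: RHS = 7 is not a perfect cube.
  y = 1: RHS = 33 is not a perfect cube.
  y = -1: RHS = -19 is not a perfect cube.
  y = 2: RHS = 215 is not a perfect cube.
  y = -2: RHS = -201 is not a perfect cube.
  y = 3: RHS = 709 is not a perfect cube.
  y = -3: RHS = -695 is not a perfect cube.
Continuing the search up to |y| = 50 finds no solutions either.
No (x, y) in the scanned range satisfies the equation.

No integer solutions with |y| ≤ 50.


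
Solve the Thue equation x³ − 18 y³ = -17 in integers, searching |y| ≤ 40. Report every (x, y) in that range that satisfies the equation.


The equation is x³ - 18y³ = -17. For fixed y, x³ = 18·y³ − 17, so a solution requires the RHS to be a perfect cube.
Strategy: iterate y from -40 to 40, compute RHS = 18·y³ − 17, and check whether it is a (positive or negative) perfect cube.
Check small values of y:
  y = 0: RHS = -17 is not a perfect cube.
  y = 1: RHS = 1 = (1)³ ⇒ x = 1 works.
  y = -1: RHS = -35 is not a perfect cube.
  y = 2: RHS = 127 is not a perfect cube.
  y = -2: RHS = -161 is not a perfect cube.
  y = 3: RHS = 469 is not a perfect cube.
  y = -3: RHS = -503 is not a perfect cube.
Continuing the search up to |y| = 40 finds no further solutions beyond those listed.
Collected solutions: (1, 1).

Solutions (with |y| ≤ 40): (1, 1).


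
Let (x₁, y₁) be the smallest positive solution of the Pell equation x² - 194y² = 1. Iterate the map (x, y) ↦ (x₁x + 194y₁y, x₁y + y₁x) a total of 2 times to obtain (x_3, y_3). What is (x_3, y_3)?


Step 1: Find the fundamental solution (x₁, y₁) of x² - 194y² = 1.
  Expand √194 as a continued fraction. a₀ = ⌊√194⌋ = 13; iterate m_{k+1} = d_k·a_k − m_k, d_{k+1} = (194 − m_{k+1}²)/d_k, a_{k+1} = ⌊(a₀ + m_{k+1})/d_{k+1}⌋ (starting m₀ = 0, d₀ = 1), with convergents p_k = a_k·p_{k-1} + p_{k-2}, q_k = a_k·q_{k-1} + q_{k-2} (p₋₁ = 1, q₋₁ = 0):
  k = 0: a₀ = 13; p₀/q₀ = 13/1; p₀² − 194·q₀² = 169 − 194 = -25.
  k = 1: m = 13, d = 25, a = ⌊(13 + 13)/25⌋ = 1; p/q = (1·13 + 1)/(1·1 + 0) = 14/1; p² − 194·q² = 196 − 194 = 2.
  k = 2: m = 12, d = 2, a = ⌊(13 + 12)/2⌋ = 12; p/q = (12·14 + 13)/(12·1 + 1) = 181/13; p² − 194·q² = 32761 − 32786 = -25.
  k = 3: m = 12, d = 25, a = ⌊(13 + 12)/25⌋ = 1; p/q = (1·181 + 14)/(1·13 + 1) = 195/14; p² − 194·q² = 38025 − 38024 = 1.
  The first convergent with p² − 194·q² = 1 gives the fundamental solution (x₁, y₁) = (195, 14).
Step 2: Apply the recurrence (x_{n+1}, y_{n+1}) = (x₁x_n + 194y₁y_n, x₁y_n + y₁x_n) repeatedly.
  From (x_1, y_1) = (195, 14): x_2 = 195·195 + 194·14·14 = 76049; y_2 = 195·14 + 14·195 = 5460.
  From (x_2, y_2) = (76049, 5460): x_3 = 195·76049 + 194·14·5460 = 29658915; y_3 = 195·5460 + 14·76049 = 2129386.
Step 3: Verify x_3² - 194·y_3² = 879651238977225 - 879651238977224 = 1 (should be 1). ✓

(x_1, y_1) = (195, 14); (x_3, y_3) = (29658915, 2129386).


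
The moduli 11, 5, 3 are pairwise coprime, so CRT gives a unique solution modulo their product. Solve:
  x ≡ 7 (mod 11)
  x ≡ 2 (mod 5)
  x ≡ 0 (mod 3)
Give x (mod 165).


Moduli 11, 5, 3 are pairwise coprime; by CRT there is a unique solution modulo M = 11 · 5 · 3 = 165.
Solve pairwise, accumulating the modulus:
  Start with x ≡ 7 (mod 11).
  Combine with x ≡ 2 (mod 5): since gcd(11, 5) = 1, we get a unique residue mod 55.
    Write x = 7 + 11·t and substitute into x ≡ 2 (mod 5): 11·t ≡ 2 − 7 = -5 (mod 5).
    Reduce coefficients mod 5: 1·t ≡ 0 (mod 5).
    So t ≡ 0 (mod 5).
    Then x = 7 + 11·0 = 7, valid modulo lcm(11, 5) = 55: x ≡ 7 (mod 55).
  Combine with x ≡ 0 (mod 3): since gcd(55, 3) = 1, we get a unique residue mod 165.
    Write x = 7 + 55·t and substitute into x ≡ 0 (mod 3): 55·t ≡ 0 − 7 = -7 (mod 3).
    Reduce coefficients mod 3: 1·t ≡ 2 (mod 3).
    So t ≡ 2 (mod 3).
    Then x = 7 + 55·2 = 117, valid modulo lcm(55, 3) = 165: x ≡ 117 (mod 165).
Verify: 117 mod 11 = 7 ✓, 117 mod 5 = 2 ✓, 117 mod 3 = 0 ✓.

x ≡ 117 (mod 165).


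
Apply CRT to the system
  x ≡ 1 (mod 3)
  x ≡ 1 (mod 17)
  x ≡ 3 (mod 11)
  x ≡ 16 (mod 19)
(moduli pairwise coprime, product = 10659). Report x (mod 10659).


Product of moduli M = 3 · 17 · 11 · 19 = 10659.
Merge one congruence at a time:
  Start: x ≡ 1 (mod 3).
  Combine with x ≡ 1 (mod 17); new modulus lcm = 51.
    Write x = 1 + 3·t and substitute into x ≡ 1 (mod 17): 3·t ≡ 1 − 1 = 0 (mod 17).
    The inverse of 3 mod 17 is 6 (since 3·6 = 18 = 1·17 + 1), so t ≡ 6·0 = 0 ≡ 0 (mod 17).
    Then x = 1 + 3·0 = 1, valid modulo lcm(3, 17) = 51: x ≡ 1 (mod 51).
  Combine with x ≡ 3 (mod 11); new modulus lcm = 561.
    Write x = 1 + 51·t and substitute into x ≡ 3 (mod 11): 51·t ≡ 3 − 1 = 2 (mod 11).
    Reduce coefficients mod 11: 7·t ≡ 2 (mod 11).
    The inverse of 7 mod 11 is 8 (since 7·8 = 56 = 5·11 + 1), so t ≡ 8·2 = 16 ≡ 5 (mod 11).
    Then x = 1 + 51·5 = 256, valid modulo lcm(51, 11) = 561: x ≡ 256 (mod 561).
  Combine with x ≡ 16 (mod 19); new modulus lcm = 10659.
    Write x = 256 + 561·t and substitute into x ≡ 16 (mod 19): 561·t ≡ 16 − 256 = -240 (mod 19).
    Reduce coefficients mod 19: 10·t ≡ 7 (mod 19).
    The inverse of 10 mod 19 is 2 (since 10·2 = 20 = 1·19 + 1), so t ≡ 2·7 = 14 ≡ 14 (mod 19).
    Then x = 256 + 561·14 = 8110, valid modulo lcm(561, 19) = 10659: x ≡ 8110 (mod 10659).
Verify against each original: 8110 mod 3 = 1, 8110 mod 17 = 1, 8110 mod 11 = 3, 8110 mod 19 = 16.

x ≡ 8110 (mod 10659).


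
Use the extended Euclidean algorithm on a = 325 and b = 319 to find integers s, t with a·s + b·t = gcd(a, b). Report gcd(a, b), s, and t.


Euclidean algorithm on (325, 319) — divide until remainder is 0:
  325 = 1 · 319 + 6
  319 = 53 · 6 + 1
  6 = 6 · 1 + 0
gcd(325, 319) = 1.
Track Bezout coefficients alongside the remainders: start with r₀ = 325 = a·1 + b·0 (s = 1, t = 0) and r₁ = 319 = a·0 + b·1 (s = 0, t = 1); each new remainder r_{k+1} = r_{k-1} − q_k·r_k inherits s_{k+1} = s_{k-1} − q_k·s_k, t_{k+1} = t_{k-1} − q_k·t_k, so r_k = a·s_k + b·t_k at every step:
  q = 1: r = 6, s = 1 − 1·0 = 1, t = 0 − 1·1 = -1  (check: 325·1 + 319·(-1) = 6)
  q = 53: r = 1, s = 0 − 53·1 = -53, t = 1 − 53·(-1) = 54  (check: 325·(-53) + 319·54 = 1)
The row with r = 1 (the gcd) gives the Bezout coefficients s = -53, t = 54.
Result: 325 · (-53) + 319 · (54) = 1.

gcd(325, 319) = 1; s = -53, t = 54 (check: 325·(-53) + 319·54 = 1).


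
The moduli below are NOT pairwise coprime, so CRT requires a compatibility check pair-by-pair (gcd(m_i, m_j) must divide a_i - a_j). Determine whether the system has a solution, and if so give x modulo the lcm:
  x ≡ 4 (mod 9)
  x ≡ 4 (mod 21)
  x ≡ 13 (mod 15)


Moduli 9, 21, 15 are not pairwise coprime, so CRT works modulo lcm(m_i) when all pairwise compatibility conditions hold.
Pairwise compatibility: gcd(m_i, m_j) must divide a_i - a_j for every pair.
Merge one congruence at a time:
  Start: x ≡ 4 (mod 9).
  Combine with x ≡ 4 (mod 21): gcd(9, 21) = 3; 4 - 4 = 0, which IS divisible by 3, so compatible.
    Write x = 4 + 9·t and substitute into x ≡ 4 (mod 21): 9·t ≡ 4 − 4 = 0 (mod 21).
    Divide the congruence (and modulus) by g = 3: 3·t ≡ 0 (mod 7).
    The inverse of 3 mod 7 is 5 (since 3·5 = 15 = 2·7 + 1), so t ≡ 5·0 = 0 ≡ 0 (mod 7).
    Then x = 4 + 9·0 = 4, valid modulo lcm(9, 21) = 63: x ≡ 4 (mod 63).
  Combine with x ≡ 13 (mod 15): gcd(63, 15) = 3; 13 - 4 = 9, which IS divisible by 3, so compatible.
    Write x = 4 + 63·t and substitute into x ≡ 13 (mod 15): 63·t ≡ 13 − 4 = 9 (mod 15).
    Divide the congruence (and modulus) by g = 3: 21·t ≡ 3 (mod 5).
    Reduce coefficients mod 5: 1·t ≡ 3 (mod 5).
    So t ≡ 3 (mod 5).
    Then x = 4 + 63·3 = 193, valid modulo lcm(63, 15) = 315: x ≡ 193 (mod 315).
Verify: 193 mod 9 = 4, 193 mod 21 = 4, 193 mod 15 = 13.

x ≡ 193 (mod 315).


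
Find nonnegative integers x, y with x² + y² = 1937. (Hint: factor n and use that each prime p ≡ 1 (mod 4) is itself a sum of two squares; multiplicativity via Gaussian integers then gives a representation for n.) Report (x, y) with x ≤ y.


Step 1: Factor n = 1937 = 13 · 149.
Step 2: Check the mod-4 condition on each prime factor: 13 ≡ 1 (mod 4), exponent 1; 149 ≡ 1 (mod 4), exponent 1.
All primes ≡ 3 (mod 4) appear to even exponent (or don't appear), so by the two-squares theorem n IS expressible as a sum of two squares.
Step 3: Build a representation. Here n = 13 · 149 is a product of primes ≡ 1 (mod 4). Each prime p ≡ 1 (mod 4) is itself a sum of two squares; find a² by testing p − a² for a perfect square:
  13: 13 − 1² = 12, 13 − 2² = 9 = 3² ⇒ 13 = 2² + 3².
  149: 149 − 1² = 148, 149 − 2² = 145, 149 − 3² = 140, 149 − 4² = 133, 149 − 5² = 124, 149 − 6² = 113, 149 − 7² = 100 = 10² ⇒ 149 = 7² + 10².
  Combine using the Brahmagupta–Fibonacci identity (a² + b²)(c² + d²) = (ac − bd)² + (ad + bc)² = (ac + bd)² + (ad − bc)²:
  13 · 149 = 1937: from (2² + 3²)(7² + 10²), take (2·7 − 3·10, 2·10 + 3·7) = (14 − 30, 20 + 21) = (-16, 41); dropping signs (only squares matter) gives (16, 41); check 16² + 41² = 256 + 1681 = 1937 ✓.
Step 4: Order so x ≤ y and verify: 16² + 41² = 256 + 1681 = 1937 = n. ✓

n = 1937 = 16² + 41² (one valid representation with x ≤ y).


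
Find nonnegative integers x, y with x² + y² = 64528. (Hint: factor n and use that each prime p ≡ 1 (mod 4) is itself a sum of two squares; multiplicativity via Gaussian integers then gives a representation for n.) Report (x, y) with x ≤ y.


Step 1: Factor n = 64528 = 2^4 · 37 · 109.
Step 2: Check the mod-4 condition on each prime factor: 2 = 2 (special); 37 ≡ 1 (mod 4), exponent 1; 109 ≡ 1 (mod 4), exponent 1.
All primes ≡ 3 (mod 4) appear to even exponent (or don't appear), so by the two-squares theorem n IS expressible as a sum of two squares.
Step 3: Build a representation. Group n = k² · m with k = 4 and m = 37 · 109 = 4033 (a product of primes ≡ 1 (mod 4)); a representation of m scales to one of n via (k·x)² + (k·y)² = k²(x² + y²). Each prime p ≡ 1 (mod 4) is itself a sum of two squares; find a² by testing p − a² for a perfect square:
  37: 37 − 1² = 36 = 6² ⇒ 37 = 1² + 6².
  109: 109 − 1² = 108, 109 − 2² = 105, 109 − 3² = 100 = 10² ⇒ 109 = 3² + 10².
  Combine using the Brahmagupta–Fibonacci identity (a² + b²)(c² + d²) = (ac − bd)² + (ad + bc)² = (ac + bd)² + (ad − bc)²:
  37 · 109 = 4033: from (1² + 6²)(3² + 10²), take (1·3 − 6·10, 1·10 + 6·3) = (3 − 60, 10 + 18) = (-57, 28); dropping signs (only squares matter) gives (57, 28); check 57² + 28² = 3249 + 784 = 4033 ✓.
  Scale by k = 4: (4·57, 4·28) = (228, 112).
Step 4: Order so x ≤ y and verify: 112² + 228² = 12544 + 51984 = 64528 = n. ✓

n = 64528 = 112² + 228² (one valid representation with x ≤ y).


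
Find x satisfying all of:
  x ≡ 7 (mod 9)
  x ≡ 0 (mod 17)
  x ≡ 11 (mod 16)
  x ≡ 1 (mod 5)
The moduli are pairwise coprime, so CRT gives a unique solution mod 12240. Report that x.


Product of moduli M = 9 · 17 · 16 · 5 = 12240.
Merge one congruence at a time:
  Start: x ≡ 7 (mod 9).
  Combine with x ≡ 0 (mod 17); new modulus lcm = 153.
    Write x = 7 + 9·t and substitute into x ≡ 0 (mod 17): 9·t ≡ 0 − 7 = -7 (mod 17).
    Reduce coefficients mod 17: 9·t ≡ 10 (mod 17).
    The inverse of 9 mod 17 is 2 (since 9·2 = 18 = 1·17 + 1), so t ≡ 2·10 = 20 ≡ 3 (mod 17).
    Then x = 7 + 9·3 = 34, valid modulo lcm(9, 17) = 153: x ≡ 34 (mod 153).
  Combine with x ≡ 11 (mod 16); new modulus lcm = 2448.
    Write x = 34 + 153·t and substitute into x ≡ 11 (mod 16): 153·t ≡ 11 − 34 = -23 (mod 16).
    Reduce coefficients mod 16: 9·t ≡ 9 (mod 16).
    The inverse of 9 mod 16 is 9 (since 9·9 = 81 = 5·16 + 1), so t ≡ 9·9 = 81 ≡ 1 (mod 16).
    Then x = 34 + 153·1 = 187, valid modulo lcm(153, 16) = 2448: x ≡ 187 (mod 2448).
  Combine with x ≡ 1 (mod 5); new modulus lcm = 12240.
    Write x = 187 + 2448·t and substitute into x ≡ 1 (mod 5): 2448·t ≡ 1 − 187 = -186 (mod 5).
    Reduce coefficients mod 5: 3·t ≡ 4 (mod 5).
    The inverse of 3 mod 5 is 2 (since 3·2 = 6 = 1·5 + 1), so t ≡ 2·4 = 8 ≡ 3 (mod 5).
    Then x = 187 + 2448·3 = 7531, valid modulo lcm(2448, 5) = 12240: x ≡ 7531 (mod 12240).
Verify against each original: 7531 mod 9 = 7, 7531 mod 17 = 0, 7531 mod 16 = 11, 7531 mod 5 = 1.

x ≡ 7531 (mod 12240).


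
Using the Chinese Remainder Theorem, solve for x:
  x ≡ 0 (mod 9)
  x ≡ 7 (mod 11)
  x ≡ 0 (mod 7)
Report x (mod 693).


Moduli 9, 11, 7 are pairwise coprime; by CRT there is a unique solution modulo M = 9 · 11 · 7 = 693.
Solve pairwise, accumulating the modulus:
  Start with x ≡ 0 (mod 9).
  Combine with x ≡ 7 (mod 11): since gcd(9, 11) = 1, we get a unique residue mod 99.
    Write x = 0 + 9·t and substitute into x ≡ 7 (mod 11): 9·t ≡ 7 − 0 = 7 (mod 11).
    The inverse of 9 mod 11 is 5 (since 9·5 = 45 = 4·11 + 1), so t ≡ 5·7 = 35 ≡ 2 (mod 11).
    Then x = 0 + 9·2 = 18, valid modulo lcm(9, 11) = 99: x ≡ 18 (mod 99).
  Combine with x ≡ 0 (mod 7): since gcd(99, 7) = 1, we get a unique residue mod 693.
    Write x = 18 + 99·t and substitute into x ≡ 0 (mod 7): 99·t ≡ 0 − 18 = -18 (mod 7).
    Reduce coefficients mod 7: 1·t ≡ 3 (mod 7).
    So t ≡ 3 (mod 7).
    Then x = 18 + 99·3 = 315, valid modulo lcm(99, 7) = 693: x ≡ 315 (mod 693).
Verify: 315 mod 9 = 0 ✓, 315 mod 11 = 7 ✓, 315 mod 7 = 0 ✓.

x ≡ 315 (mod 693).


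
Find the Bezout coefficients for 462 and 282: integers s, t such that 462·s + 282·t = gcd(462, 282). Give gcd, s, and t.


Euclidean algorithm on (462, 282) — divide until remainder is 0:
  462 = 1 · 282 + 180
  282 = 1 · 180 + 102
  180 = 1 · 102 + 78
  102 = 1 · 78 + 24
  78 = 3 · 24 + 6
  24 = 4 · 6 + 0
gcd(462, 282) = 6.
Track Bezout coefficients alongside the remainders: start with r₀ = 462 = a·1 + b·0 (s = 1, t = 0) and r₁ = 282 = a·0 + b·1 (s = 0, t = 1); each new remainder r_{k+1} = r_{k-1} − q_k·r_k inherits s_{k+1} = s_{k-1} − q_k·s_k, t_{k+1} = t_{k-1} − q_k·t_k, so r_k = a·s_k + b·t_k at every step:
  q = 1: r = 180, s = 1 − 1·0 = 1, t = 0 − 1·1 = -1  (check: 462·1 + 282·(-1) = 180)
  q = 1: r = 102, s = 0 − 1·1 = -1, t = 1 − 1·(-1) = 2  (check: 462·(-1) + 282·2 = 102)
  q = 1: r = 78, s = 1 − 1·(-1) = 2, t = -1 − 1·2 = -3  (check: 462·2 + 282·(-3) = 78)
  q = 1: r = 24, s = -1 − 1·2 = -3, t = 2 − 1·(-3) = 5  (check: 462·(-3) + 282·5 = 24)
  q = 3: r = 6, s = 2 − 3·(-3) = 11, t = -3 − 3·5 = -18  (check: 462·11 + 282·(-18) = 6)
The row with r = 6 (the gcd) gives the Bezout coefficients s = 11, t = -18.
Result: 462 · (11) + 282 · (-18) = 6.

gcd(462, 282) = 6; s = 11, t = -18 (check: 462·11 + 282·(-18) = 6).


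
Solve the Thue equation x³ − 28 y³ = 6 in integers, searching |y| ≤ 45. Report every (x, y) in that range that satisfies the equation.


The equation is x³ - 28y³ = 6. For fixed y, x³ = 28·y³ + 6, so a solution requires the RHS to be a perfect cube.
Strategy: iterate y from -45 to 45, compute RHS = 28·y³ + 6, and check whether it is a (positive or negative) perfect cube.
Check small values of y:
  y = 0: RHS = 6 is not a perfect cube.
  y = 1: RHS = 34 is not a perfect cube.
  y = -1: RHS = -22 is not a perfect cube.
  y = 2: RHS = 230 is not a perfect cube.
  y = -2: RHS = -218 is not a perfect cube.
  y = 3: RHS = 762 is not a perfect cube.
  y = -3: RHS = -750 is not a perfect cube.
Continuing the search up to |y| = 45 finds no solutions either.
No (x, y) in the scanned range satisfies the equation.

No integer solutions with |y| ≤ 45.


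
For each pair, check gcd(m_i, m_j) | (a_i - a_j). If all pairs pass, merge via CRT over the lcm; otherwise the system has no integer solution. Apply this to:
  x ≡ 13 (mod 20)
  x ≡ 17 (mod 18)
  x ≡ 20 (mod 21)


Moduli 20, 18, 21 are not pairwise coprime, so CRT works modulo lcm(m_i) when all pairwise compatibility conditions hold.
Pairwise compatibility: gcd(m_i, m_j) must divide a_i - a_j for every pair.
Merge one congruence at a time:
  Start: x ≡ 13 (mod 20).
  Combine with x ≡ 17 (mod 18): gcd(20, 18) = 2; 17 - 13 = 4, which IS divisible by 2, so compatible.
    Write x = 13 + 20·t and substitute into x ≡ 17 (mod 18): 20·t ≡ 17 − 13 = 4 (mod 18).
    Divide the congruence (and modulus) by g = 2: 10·t ≡ 2 (mod 9).
    Reduce coefficients mod 9: 1·t ≡ 2 (mod 9).
    So t ≡ 2 (mod 9).
    Then x = 13 + 20·2 = 53, valid modulo lcm(20, 18) = 180: x ≡ 53 (mod 180).
  Combine with x ≡ 20 (mod 21): gcd(180, 21) = 3; 20 - 53 = -33, which IS divisible by 3, so compatible.
    Write x = 53 + 180·t and substitute into x ≡ 20 (mod 21): 180·t ≡ 20 − 53 = -33 (mod 21).
    Divide the congruence (and modulus) by g = 3: 60·t ≡ -11 (mod 7).
    Reduce coefficients mod 7: 4·t ≡ 3 (mod 7).
    The inverse of 4 mod 7 is 2 (since 4·2 = 8 = 1·7 + 1), so t ≡ 2·3 = 6 ≡ 6 (mod 7).
    Then x = 53 + 180·6 = 1133, valid modulo lcm(180, 21) = 1260: x ≡ 1133 (mod 1260).
Verify: 1133 mod 20 = 13, 1133 mod 18 = 17, 1133 mod 21 = 20.

x ≡ 1133 (mod 1260).


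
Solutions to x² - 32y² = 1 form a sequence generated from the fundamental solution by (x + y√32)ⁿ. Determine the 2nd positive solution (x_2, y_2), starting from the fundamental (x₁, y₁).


Step 1: Find the fundamental solution (x₁, y₁) of x² - 32y² = 1.
  Expand √32 as a continued fraction. a₀ = ⌊√32⌋ = 5; iterate m_{k+1} = d_k·a_k − m_k, d_{k+1} = (32 − m_{k+1}²)/d_k, a_{k+1} = ⌊(a₀ + m_{k+1})/d_{k+1}⌋ (starting m₀ = 0, d₀ = 1), with convergents p_k = a_k·p_{k-1} + p_{k-2}, q_k = a_k·q_{k-1} + q_{k-2} (p₋₁ = 1, q₋₁ = 0):
  k = 0: a₀ = 5; p₀/q₀ = 5/1; p₀² − 32·q₀² = 25 − 32 = -7.
  k = 1: m = 5, d = 7, a = ⌊(5 + 5)/7⌋ = 1; p/q = (1·5 + 1)/(1·1 + 0) = 6/1; p² − 32·q² = 36 − 32 = 4.
  k = 2: m = 2, d = 4, a = ⌊(5 + 2)/4⌋ = 1; p/q = (1·6 + 5)/(1·1 + 1) = 11/2; p² − 32·q² = 121 − 128 = -7.
  k = 3: m = 2, d = 7, a = ⌊(5 + 2)/7⌋ = 1; p/q = (1·11 + 6)/(1·2 + 1) = 17/3; p² − 32·q² = 289 − 288 = 1.
  The first convergent with p² − 32·q² = 1 gives the fundamental solution (x₁, y₁) = (17, 3).
Step 2: Apply the recurrence (x_{n+1}, y_{n+1}) = (x₁x_n + 32y₁y_n, x₁y_n + y₁x_n) repeatedly.
  From (x_1, y_1) = (17, 3): x_2 = 17·17 + 32·3·3 = 577; y_2 = 17·3 + 3·17 = 102.
Step 3: Verify x_2² - 32·y_2² = 332929 - 332928 = 1 (should be 1). ✓

(x_1, y_1) = (17, 3); (x_2, y_2) = (577, 102).


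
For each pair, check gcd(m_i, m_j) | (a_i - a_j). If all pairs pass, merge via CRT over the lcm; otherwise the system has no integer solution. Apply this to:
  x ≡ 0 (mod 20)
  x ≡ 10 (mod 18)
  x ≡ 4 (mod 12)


Moduli 20, 18, 12 are not pairwise coprime, so CRT works modulo lcm(m_i) when all pairwise compatibility conditions hold.
Pairwise compatibility: gcd(m_i, m_j) must divide a_i - a_j for every pair.
Merge one congruence at a time:
  Start: x ≡ 0 (mod 20).
  Combine with x ≡ 10 (mod 18): gcd(20, 18) = 2; 10 - 0 = 10, which IS divisible by 2, so compatible.
    Write x = 0 + 20·t and substitute into x ≡ 10 (mod 18): 20·t ≡ 10 − 0 = 10 (mod 18).
    Divide the congruence (and modulus) by g = 2: 10·t ≡ 5 (mod 9).
    Reduce coefficients mod 9: 1·t ≡ 5 (mod 9).
    So t ≡ 5 (mod 9).
    Then x = 0 + 20·5 = 100, valid modulo lcm(20, 18) = 180: x ≡ 100 (mod 180).
  Combine with x ≡ 4 (mod 12): gcd(180, 12) = 12; 4 - 100 = -96, which IS divisible by 12, so compatible.
    Write x = 100 + 180·t and substitute into x ≡ 4 (mod 12): 180·t ≡ 4 − 100 = -96 (mod 12).
    Divide the congruence (and modulus) by g = 12: 15·t ≡ -8 (mod 1).
    Modulo 1 every t works; take t = 0.
    Then x = 100 + 180·0 = 100, valid modulo lcm(180, 12) = 180: x ≡ 100 (mod 180).
Verify: 100 mod 20 = 0, 100 mod 18 = 10, 100 mod 12 = 4.

x ≡ 100 (mod 180).


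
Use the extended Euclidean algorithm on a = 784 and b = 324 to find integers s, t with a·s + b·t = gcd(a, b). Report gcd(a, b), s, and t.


Euclidean algorithm on (784, 324) — divide until remainder is 0:
  784 = 2 · 324 + 136
  324 = 2 · 136 + 52
  136 = 2 · 52 + 32
  52 = 1 · 32 + 20
  32 = 1 · 20 + 12
  20 = 1 · 12 + 8
  12 = 1 · 8 + 4
  8 = 2 · 4 + 0
gcd(784, 324) = 4.
Track Bezout coefficients alongside the remainders: start with r₀ = 784 = a·1 + b·0 (s = 1, t = 0) and r₁ = 324 = a·0 + b·1 (s = 0, t = 1); each new remainder r_{k+1} = r_{k-1} − q_k·r_k inherits s_{k+1} = s_{k-1} − q_k·s_k, t_{k+1} = t_{k-1} − q_k·t_k, so r_k = a·s_k + b·t_k at every step:
  q = 2: r = 136, s = 1 − 2·0 = 1, t = 0 − 2·1 = -2  (check: 784·1 + 324·(-2) = 136)
  q = 2: r = 52, s = 0 − 2·1 = -2, t = 1 − 2·(-2) = 5  (check: 784·(-2) + 324·5 = 52)
  q = 2: r = 32, s = 1 − 2·(-2) = 5, t = -2 − 2·5 = -12  (check: 784·5 + 324·(-12) = 32)
  q = 1: r = 20, s = -2 − 1·5 = -7, t = 5 − 1·(-12) = 17  (check: 784·(-7) + 324·17 = 20)
  q = 1: r = 12, s = 5 − 1·(-7) = 12, t = -12 − 1·17 = -29  (check: 784·12 + 324·(-29) = 12)
  q = 1: r = 8, s = -7 − 1·12 = -19, t = 17 − 1·(-29) = 46  (check: 784·(-19) + 324·46 = 8)
  q = 1: r = 4, s = 12 − 1·(-19) = 31, t = -29 − 1·46 = -75  (check: 784·31 + 324·(-75) = 4)
The row with r = 4 (the gcd) gives the Bezout coefficients s = 31, t = -75.
Result: 784 · (31) + 324 · (-75) = 4.

gcd(784, 324) = 4; s = 31, t = -75 (check: 784·31 + 324·(-75) = 4).


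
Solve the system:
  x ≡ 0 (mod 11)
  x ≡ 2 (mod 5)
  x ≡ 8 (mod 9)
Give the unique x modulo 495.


Moduli 11, 5, 9 are pairwise coprime; by CRT there is a unique solution modulo M = 11 · 5 · 9 = 495.
Solve pairwise, accumulating the modulus:
  Start with x ≡ 0 (mod 11).
  Combine with x ≡ 2 (mod 5): since gcd(11, 5) = 1, we get a unique residue mod 55.
    Write x = 0 + 11·t and substitute into x ≡ 2 (mod 5): 11·t ≡ 2 − 0 = 2 (mod 5).
    Reduce coefficients mod 5: 1·t ≡ 2 (mod 5).
    So t ≡ 2 (mod 5).
    Then x = 0 + 11·2 = 22, valid modulo lcm(11, 5) = 55: x ≡ 22 (mod 55).
  Combine with x ≡ 8 (mod 9): since gcd(55, 9) = 1, we get a unique residue mod 495.
    Write x = 22 + 55·t and substitute into x ≡ 8 (mod 9): 55·t ≡ 8 − 22 = -14 (mod 9).
    Reduce coefficients mod 9: 1·t ≡ 4 (mod 9).
    So t ≡ 4 (mod 9).
    Then x = 22 + 55·4 = 242, valid modulo lcm(55, 9) = 495: x ≡ 242 (mod 495).
Verify: 242 mod 11 = 0 ✓, 242 mod 5 = 2 ✓, 242 mod 9 = 8 ✓.

x ≡ 242 (mod 495).


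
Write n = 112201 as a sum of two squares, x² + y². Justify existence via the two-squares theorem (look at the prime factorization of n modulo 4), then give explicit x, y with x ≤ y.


Step 1: Factor n = 112201 = 29 · 53 · 73.
Step 2: Check the mod-4 condition on each prime factor: 29 ≡ 1 (mod 4), exponent 1; 53 ≡ 1 (mod 4), exponent 1; 73 ≡ 1 (mod 4), exponent 1.
All primes ≡ 3 (mod 4) appear to even exponent (or don't appear), so by the two-squares theorem n IS expressible as a sum of two squares.
Step 3: Build a representation. Here n = 29 · 53 · 73 is a product of primes ≡ 1 (mod 4). Each prime p ≡ 1 (mod 4) is itself a sum of two squares; find a² by testing p − a² for a perfect square:
  29: 29 − 1² = 28, 29 − 2² = 25 = 5² ⇒ 29 = 2² + 5².
  53: 53 − 1² = 52, 53 − 2² = 49 = 7² ⇒ 53 = 2² + 7².
  73: 73 − 1² = 72, 73 − 2² = 69, 73 − 3² = 64 = 8² ⇒ 73 = 3² + 8².
  Combine using the Brahmagupta–Fibonacci identity (a² + b²)(c² + d²) = (ac − bd)² + (ad + bc)² = (ac + bd)² + (ad − bc)²:
  29 · 53 = 1537: from (2² + 5²)(2² + 7²), take (2·2 − 5·7, 2·7 + 5·2) = (4 − 35, 14 + 10) = (-31, 24); dropping signs (only squares matter) gives (31, 24); check 31² + 24² = 961 + 576 = 1537 ✓.
  1537 · 73 = 112201: from (31² + 24²)(3² + 8²), take (31·3 − 24·8, 31·8 + 24·3) = (93 − 192, 248 + 72) = (-99, 320); dropping signs (only squares matter) gives (99, 320); check 99² + 320² = 9801 + 102400 = 112201 ✓.
Step 4: Order so x ≤ y and verify: 99² + 320² = 9801 + 102400 = 112201 = n. ✓

n = 112201 = 99² + 320² (one valid representation with x ≤ y).


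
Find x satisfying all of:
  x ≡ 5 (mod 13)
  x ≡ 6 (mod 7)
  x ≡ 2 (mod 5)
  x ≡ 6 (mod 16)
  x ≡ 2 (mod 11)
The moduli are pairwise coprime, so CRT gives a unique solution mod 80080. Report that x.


Product of moduli M = 13 · 7 · 5 · 16 · 11 = 80080.
Merge one congruence at a time:
  Start: x ≡ 5 (mod 13).
  Combine with x ≡ 6 (mod 7); new modulus lcm = 91.
    Write x = 5 + 13·t and substitute into x ≡ 6 (mod 7): 13·t ≡ 6 − 5 = 1 (mod 7).
    Reduce coefficients mod 7: 6·t ≡ 1 (mod 7).
    The inverse of 6 mod 7 is 6 (since 6·6 = 36 = 5·7 + 1), so t ≡ 6·1 = 6 ≡ 6 (mod 7).
    Then x = 5 + 13·6 = 83, valid modulo lcm(13, 7) = 91: x ≡ 83 (mod 91).
  Combine with x ≡ 2 (mod 5); new modulus lcm = 455.
    Write x = 83 + 91·t and substitute into x ≡ 2 (mod 5): 91·t ≡ 2 − 83 = -81 (mod 5).
    Reduce coefficients mod 5: 1·t ≡ 4 (mod 5).
    So t ≡ 4 (mod 5).
    Then x = 83 + 91·4 = 447, valid modulo lcm(91, 5) = 455: x ≡ 447 (mod 455).
  Combine with x ≡ 6 (mod 16); new modulus lcm = 7280.
    Write x = 447 + 455·t and substitute into x ≡ 6 (mod 16): 455·t ≡ 6 − 447 = -441 (mod 16).
    Reduce coefficients mod 16: 7·t ≡ 7 (mod 16).
    The inverse of 7 mod 16 is 7 (since 7·7 = 49 = 3·16 + 1), so t ≡ 7·7 = 49 ≡ 1 (mod 16).
    Then x = 447 + 455·1 = 902, valid modulo lcm(455, 16) = 7280: x ≡ 902 (mod 7280).
  Combine with x ≡ 2 (mod 11); new modulus lcm = 80080.
    Write x = 902 + 7280·t and substitute into x ≡ 2 (mod 11): 7280·t ≡ 2 − 902 = -900 (mod 11).
    Reduce coefficients mod 11: 9·t ≡ 2 (mod 11).
    The inverse of 9 mod 11 is 5 (since 9·5 = 45 = 4·11 + 1), so t ≡ 5·2 = 10 ≡ 10 (mod 11).
    Then x = 902 + 7280·10 = 73702, valid modulo lcm(7280, 11) = 80080: x ≡ 73702 (mod 80080).
Verify against each original: 73702 mod 13 = 5, 73702 mod 7 = 6, 73702 mod 5 = 2, 73702 mod 16 = 6, 73702 mod 11 = 2.

x ≡ 73702 (mod 80080).
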